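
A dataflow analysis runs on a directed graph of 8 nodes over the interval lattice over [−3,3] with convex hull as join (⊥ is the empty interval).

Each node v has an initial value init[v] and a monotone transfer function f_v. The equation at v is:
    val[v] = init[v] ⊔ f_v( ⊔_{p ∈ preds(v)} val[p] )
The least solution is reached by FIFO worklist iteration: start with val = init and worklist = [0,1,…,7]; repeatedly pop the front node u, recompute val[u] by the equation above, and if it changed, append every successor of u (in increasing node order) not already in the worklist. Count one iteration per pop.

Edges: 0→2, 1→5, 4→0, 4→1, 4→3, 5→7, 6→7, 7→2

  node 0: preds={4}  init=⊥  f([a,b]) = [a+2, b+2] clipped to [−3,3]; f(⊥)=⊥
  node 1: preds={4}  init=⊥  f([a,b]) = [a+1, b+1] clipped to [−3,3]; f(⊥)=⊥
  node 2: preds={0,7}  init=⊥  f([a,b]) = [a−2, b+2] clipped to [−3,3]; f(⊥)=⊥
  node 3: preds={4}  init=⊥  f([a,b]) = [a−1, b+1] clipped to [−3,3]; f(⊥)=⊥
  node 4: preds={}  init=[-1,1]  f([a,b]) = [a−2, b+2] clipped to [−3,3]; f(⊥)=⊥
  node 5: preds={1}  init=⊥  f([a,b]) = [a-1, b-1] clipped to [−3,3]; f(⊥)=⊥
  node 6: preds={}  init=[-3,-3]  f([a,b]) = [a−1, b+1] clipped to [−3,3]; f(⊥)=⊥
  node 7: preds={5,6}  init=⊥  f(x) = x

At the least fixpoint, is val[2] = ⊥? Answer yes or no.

no

Trace (9 dequeues):
  [1] u=0 | in [-1,1] | out [1,3] | prev ⊥ | push {}
  [2] u=1 | in [-1,1] | out [0,2] | prev ⊥ | push {}
  [3] u=2 | in [1,3] | out [-1,3] | prev ⊥ | push {}
  [4] u=3 | in [-1,1] | out [-2,2] | prev ⊥ | push {}
  [5] u=4 | in ⊥ | out [-1,1] | ==
  [6] u=5 | in [0,2] | out [-1,1] | prev ⊥ | push {}
  [7] u=6 | in ⊥ | out [-3,-3] | ==
  [8] u=7 | in [-3,1] | out [-3,1] | prev ⊥ | push {2}
  [9] u=2 | in [-3,3] | out [-3,3] | prev [-1,3] | push {}

Converged values:
  [0] [1,3]
  [1] [0,2]
  [2] [-3,3]
  [3] [-2,2]
  [4] [-1,1]
  [5] [-1,1]
  [6] [-3,-3]
  [7] [-3,1]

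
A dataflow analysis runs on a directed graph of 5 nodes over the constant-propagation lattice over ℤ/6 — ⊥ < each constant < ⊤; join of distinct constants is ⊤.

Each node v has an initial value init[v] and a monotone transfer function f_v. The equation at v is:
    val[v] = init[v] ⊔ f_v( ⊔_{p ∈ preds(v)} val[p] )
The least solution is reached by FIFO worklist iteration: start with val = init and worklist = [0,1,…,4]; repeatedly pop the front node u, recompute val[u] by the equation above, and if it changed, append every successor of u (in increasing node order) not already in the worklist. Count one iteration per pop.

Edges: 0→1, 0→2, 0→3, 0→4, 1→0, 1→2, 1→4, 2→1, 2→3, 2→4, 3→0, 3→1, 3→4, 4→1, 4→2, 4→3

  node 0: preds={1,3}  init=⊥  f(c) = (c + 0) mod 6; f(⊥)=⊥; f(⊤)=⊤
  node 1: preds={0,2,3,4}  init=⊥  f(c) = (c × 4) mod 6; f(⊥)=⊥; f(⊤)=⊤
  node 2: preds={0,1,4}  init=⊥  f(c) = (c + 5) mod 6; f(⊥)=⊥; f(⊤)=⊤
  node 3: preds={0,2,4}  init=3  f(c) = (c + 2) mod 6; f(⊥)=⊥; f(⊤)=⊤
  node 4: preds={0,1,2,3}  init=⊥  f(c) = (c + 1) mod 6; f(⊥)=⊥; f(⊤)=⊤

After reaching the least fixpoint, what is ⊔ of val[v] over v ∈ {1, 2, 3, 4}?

⊤

Worklist (11 pops):
  #1 pop 0: in=3 → 3 (was ⊥); enqueue []
  #2 pop 1: in=3 → 0 (was ⊥); enqueue [0]
  #3 pop 2: in=⊤ → ⊤ (was ⊥); enqueue [1]
  #4 pop 3: in=⊤ → ⊤ (was 3); enqueue []
  #5 pop 4: in=⊤ → ⊤ (was ⊥); enqueue [2,3]
  #6 pop 0: in=⊤ → ⊤ (was 3); enqueue [4]
  #7 pop 1: in=⊤ → ⊤ (was 0); enqueue [0]
  #8 pop 2: in=⊤ → ⊤ (no change)
  #9 pop 3: in=⊤ → ⊤ (no change)
  #10 pop 4: in=⊤ → ⊤ (no change)
  #11 pop 0: in=⊤ → ⊤ (no change)

Fixpoint:
  val[0] = ⊤
  val[1] = ⊤
  val[2] = ⊤
  val[3] = ⊤
  val[4] = ⊤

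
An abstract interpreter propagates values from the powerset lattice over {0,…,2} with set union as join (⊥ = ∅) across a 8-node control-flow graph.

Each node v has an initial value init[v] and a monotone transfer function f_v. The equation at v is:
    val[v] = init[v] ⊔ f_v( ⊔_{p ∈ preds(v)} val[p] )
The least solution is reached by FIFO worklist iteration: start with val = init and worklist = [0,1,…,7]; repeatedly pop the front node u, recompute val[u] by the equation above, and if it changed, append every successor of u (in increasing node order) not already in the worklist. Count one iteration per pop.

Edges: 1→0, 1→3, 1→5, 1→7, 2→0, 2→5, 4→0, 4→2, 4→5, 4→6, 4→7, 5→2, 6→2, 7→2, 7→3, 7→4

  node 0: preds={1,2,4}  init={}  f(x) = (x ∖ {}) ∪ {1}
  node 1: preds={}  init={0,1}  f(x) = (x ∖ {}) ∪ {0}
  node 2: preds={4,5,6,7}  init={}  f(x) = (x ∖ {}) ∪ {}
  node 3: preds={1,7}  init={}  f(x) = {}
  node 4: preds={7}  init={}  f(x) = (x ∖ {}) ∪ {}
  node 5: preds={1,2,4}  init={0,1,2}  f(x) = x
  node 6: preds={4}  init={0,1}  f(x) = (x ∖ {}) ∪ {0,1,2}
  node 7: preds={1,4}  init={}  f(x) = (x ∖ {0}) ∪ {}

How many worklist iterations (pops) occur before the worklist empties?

Worklist (17 pops):
  #1 pop 0: in={0,1} → {0,1} (was {}); enqueue []
  #2 pop 1: in={} → {0,1} (no change)
  #3 pop 2: in={0,1,2} → {0,1,2} (was {}); enqueue [0]
  #4 pop 3: in={0,1} → {} (no change)
  #5 pop 4: in={} → {} (no change)
  #6 pop 5: in={0,1,2} → {0,1,2} (no change)
  #7 pop 6: in={} → {0,1,2} (was {0,1}); enqueue [2]
  #8 pop 7: in={0,1} → {1} (was {}); enqueue [3,4]
  #9 pop 0: in={0,1,2} → {0,1,2} (was {0,1}); enqueue []
  #10 pop 2: in={0,1,2} → {0,1,2} (no change)
  #11 pop 3: in={0,1} → {} (no change)
  #12 pop 4: in={1} → {1} (was {}); enqueue [0,2,5,6,7]
  #13 pop 0: in={0,1,2} → {0,1,2} (no change)
  #14 pop 2: in={0,1,2} → {0,1,2} (no change)
  #15 pop 5: in={0,1,2} → {0,1,2} (no change)
  #16 pop 6: in={1} → {0,1,2} (no change)
  #17 pop 7: in={0,1} → {1} (no change)

Fixpoint:
  val[0] = {0,1,2}
  val[1] = {0,1}
  val[2] = {0,1,2}
  val[3] = {}
  val[4] = {1}
  val[5] = {0,1,2}
  val[6] = {0,1,2}
  val[7] = {1}

17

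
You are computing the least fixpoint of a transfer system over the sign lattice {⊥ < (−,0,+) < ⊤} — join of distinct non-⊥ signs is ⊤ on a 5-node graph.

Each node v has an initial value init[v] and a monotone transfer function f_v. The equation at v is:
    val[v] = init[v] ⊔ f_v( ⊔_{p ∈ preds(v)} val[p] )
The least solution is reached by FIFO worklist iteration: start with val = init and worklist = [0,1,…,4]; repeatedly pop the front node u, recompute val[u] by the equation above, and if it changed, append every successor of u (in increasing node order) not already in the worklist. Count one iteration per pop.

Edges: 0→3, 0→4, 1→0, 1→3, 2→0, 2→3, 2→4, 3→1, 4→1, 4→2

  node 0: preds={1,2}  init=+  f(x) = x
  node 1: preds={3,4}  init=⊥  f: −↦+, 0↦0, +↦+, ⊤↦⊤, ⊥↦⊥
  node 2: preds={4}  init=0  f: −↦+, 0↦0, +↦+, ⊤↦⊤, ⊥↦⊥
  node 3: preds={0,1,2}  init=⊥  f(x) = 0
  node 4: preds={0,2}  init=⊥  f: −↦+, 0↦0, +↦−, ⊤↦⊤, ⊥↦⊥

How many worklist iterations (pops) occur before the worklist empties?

Trace (10 dequeues):
  [1] u=0 | in 0 | out ⊤ | prev + | push {}
  [2] u=1 | in ⊥ | out ⊥ | ==
  [3] u=2 | in ⊥ | out 0 | ==
  [4] u=3 | in ⊤ | out 0 | prev ⊥ | push {1}
  [5] u=4 | in ⊤ | out ⊤ | prev ⊥ | push {2}
  [6] u=1 | in ⊤ | out ⊤ | prev ⊥ | push {0,3}
  [7] u=2 | in ⊤ | out ⊤ | prev 0 | push {4}
  [8] u=0 | in ⊤ | out ⊤ | ==
  [9] u=3 | in ⊤ | out 0 | ==
  [10] u=4 | in ⊤ | out ⊤ | ==

Converged values:
  [0] ⊤
  [1] ⊤
  [2] ⊤
  [3] 0
  [4] ⊤

10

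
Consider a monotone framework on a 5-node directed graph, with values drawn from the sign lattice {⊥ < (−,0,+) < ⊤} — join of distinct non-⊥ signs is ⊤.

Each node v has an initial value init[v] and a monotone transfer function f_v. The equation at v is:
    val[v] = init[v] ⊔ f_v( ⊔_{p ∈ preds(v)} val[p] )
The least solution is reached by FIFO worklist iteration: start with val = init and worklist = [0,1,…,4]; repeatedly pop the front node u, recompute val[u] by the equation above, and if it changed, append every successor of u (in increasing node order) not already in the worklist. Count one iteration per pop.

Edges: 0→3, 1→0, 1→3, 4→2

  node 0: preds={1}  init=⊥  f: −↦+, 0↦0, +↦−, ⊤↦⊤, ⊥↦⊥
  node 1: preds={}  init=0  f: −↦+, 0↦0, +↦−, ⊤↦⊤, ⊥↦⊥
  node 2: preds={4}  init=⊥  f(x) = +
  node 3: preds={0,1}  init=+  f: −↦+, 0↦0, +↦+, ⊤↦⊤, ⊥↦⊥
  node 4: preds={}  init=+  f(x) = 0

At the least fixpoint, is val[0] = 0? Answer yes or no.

yes

Iteration log — 6 steps:
  step 1. node 0  ⊔preds=0  new=0  old=⊥  +wl: 
  step 2. node 1  ⊔preds=⊥  new=0  stable
  step 3. node 2  ⊔preds=+  new=+  old=⊥  +wl: 
  step 4. node 3  ⊔preds=0  new=⊤  old=+  +wl: 
  step 5. node 4  ⊔preds=⊥  new=⊤  old=+  +wl: 2
  step 6. node 2  ⊔preds=⊤  new=+  stable

Least fixpoint reached:
  node 0: 0
  node 1: 0
  node 2: +
  node 3: ⊤
  node 4: ⊤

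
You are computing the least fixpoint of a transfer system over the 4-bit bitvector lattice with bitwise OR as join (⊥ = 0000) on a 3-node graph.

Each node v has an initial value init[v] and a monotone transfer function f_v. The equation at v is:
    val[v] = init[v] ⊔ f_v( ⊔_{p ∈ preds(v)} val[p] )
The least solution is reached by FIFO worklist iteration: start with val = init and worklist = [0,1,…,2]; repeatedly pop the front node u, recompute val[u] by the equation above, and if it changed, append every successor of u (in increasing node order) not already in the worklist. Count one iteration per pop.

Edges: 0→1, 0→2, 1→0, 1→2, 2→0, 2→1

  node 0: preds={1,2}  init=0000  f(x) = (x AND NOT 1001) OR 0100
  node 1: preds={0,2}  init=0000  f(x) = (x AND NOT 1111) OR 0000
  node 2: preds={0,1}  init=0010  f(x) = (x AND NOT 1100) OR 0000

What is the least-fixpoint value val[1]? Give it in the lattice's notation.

0000

Worklist (3 pops):
  #1 pop 0: in=0010 → 0110 (was 0000); enqueue []
  #2 pop 1: in=0110 → 0000 (no change)
  #3 pop 2: in=0110 → 0010 (no change)

Fixpoint:
  val[0] = 0110
  val[1] = 0000
  val[2] = 0010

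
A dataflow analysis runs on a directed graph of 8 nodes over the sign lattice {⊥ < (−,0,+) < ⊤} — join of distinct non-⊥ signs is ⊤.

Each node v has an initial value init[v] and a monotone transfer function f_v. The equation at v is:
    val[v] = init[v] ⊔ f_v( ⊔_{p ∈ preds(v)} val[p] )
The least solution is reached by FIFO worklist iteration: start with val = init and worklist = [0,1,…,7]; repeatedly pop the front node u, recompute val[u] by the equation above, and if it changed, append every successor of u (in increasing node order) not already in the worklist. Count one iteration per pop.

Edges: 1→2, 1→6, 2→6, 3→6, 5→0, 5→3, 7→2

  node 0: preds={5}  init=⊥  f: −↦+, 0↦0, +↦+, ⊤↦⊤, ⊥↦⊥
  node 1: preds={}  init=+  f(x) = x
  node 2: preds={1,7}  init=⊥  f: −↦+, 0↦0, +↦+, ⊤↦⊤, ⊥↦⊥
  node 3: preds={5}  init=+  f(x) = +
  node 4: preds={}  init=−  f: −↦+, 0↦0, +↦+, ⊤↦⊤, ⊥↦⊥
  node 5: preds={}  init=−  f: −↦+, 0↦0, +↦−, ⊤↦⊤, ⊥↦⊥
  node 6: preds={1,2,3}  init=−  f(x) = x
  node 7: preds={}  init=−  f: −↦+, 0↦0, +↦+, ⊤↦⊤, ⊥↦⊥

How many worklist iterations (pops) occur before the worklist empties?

8

Iteration log — 8 steps:
  step 1. node 0  ⊔preds=−  new=+  old=⊥  +wl: 
  step 2. node 1  ⊔preds=⊥  new=+  stable
  step 3. node 2  ⊔preds=⊤  new=⊤  old=⊥  +wl: 
  step 4. node 3  ⊔preds=−  new=+  stable
  step 5. node 4  ⊔preds=⊥  new=−  stable
  step 6. node 5  ⊔preds=⊥  new=−  stable
  step 7. node 6  ⊔preds=⊤  new=⊤  old=−  +wl: 
  step 8. node 7  ⊔preds=⊥  new=−  stable

Least fixpoint reached:
  node 0: +
  node 1: +
  node 2: ⊤
  node 3: +
  node 4: −
  node 5: −
  node 6: ⊤
  node 7: −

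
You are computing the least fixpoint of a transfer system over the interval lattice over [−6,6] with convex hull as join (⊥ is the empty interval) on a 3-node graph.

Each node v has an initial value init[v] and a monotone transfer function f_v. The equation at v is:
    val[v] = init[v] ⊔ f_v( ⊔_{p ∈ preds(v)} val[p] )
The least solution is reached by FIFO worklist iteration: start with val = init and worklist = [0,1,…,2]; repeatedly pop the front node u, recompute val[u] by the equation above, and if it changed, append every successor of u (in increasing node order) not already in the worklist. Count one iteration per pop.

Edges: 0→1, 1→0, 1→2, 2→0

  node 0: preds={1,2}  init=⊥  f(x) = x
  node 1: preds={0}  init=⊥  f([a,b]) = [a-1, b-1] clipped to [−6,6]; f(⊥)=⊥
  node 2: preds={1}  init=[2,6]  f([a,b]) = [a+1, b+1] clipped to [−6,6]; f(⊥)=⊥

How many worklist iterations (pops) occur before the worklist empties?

27

Iteration log — 27 steps:
  step 1. node 0  ⊔preds=[2,6]  new=[2,6]  old=⊥  +wl: 
  step 2. node 1  ⊔preds=[2,6]  new=[1,5]  old=⊥  +wl: 0
  step 3. node 2  ⊔preds=[1,5]  new=[2,6]  stable
  step 4. node 0  ⊔preds=[1,6]  new=[1,6]  old=[2,6]  +wl: 1
  step 5. node 1  ⊔preds=[1,6]  new=[0,5]  old=[1,5]  +wl: 0,2
  step 6. node 0  ⊔preds=[0,6]  new=[0,6]  old=[1,6]  +wl: 1
  step 7. node 2  ⊔preds=[0,5]  new=[1,6]  old=[2,6]  +wl: 0
  step 8. node 1  ⊔preds=[0,6]  new=[-1,5]  old=[0,5]  +wl: 2
  step 9. node 0  ⊔preds=[-1,6]  new=[-1,6]  old=[0,6]  +wl: 1
  step 10. node 2  ⊔preds=[-1,5]  new=[0,6]  old=[1,6]  +wl: 0
  step 11. node 1  ⊔preds=[-1,6]  new=[-2,5]  old=[-1,5]  +wl: 2
  step 12. node 0  ⊔preds=[-2,6]  new=[-2,6]  old=[-1,6]  +wl: 1
  step 13. node 2  ⊔preds=[-2,5]  new=[-1,6]  old=[0,6]  +wl: 0
  step 14. node 1  ⊔preds=[-2,6]  new=[-3,5]  old=[-2,5]  +wl: 2
  step 15. node 0  ⊔preds=[-3,6]  new=[-3,6]  old=[-2,6]  +wl: 1
  step 16. node 2  ⊔preds=[-3,5]  new=[-2,6]  old=[-1,6]  +wl: 0
  step 17. node 1  ⊔preds=[-3,6]  new=[-4,5]  old=[-3,5]  +wl: 2
  step 18. node 0  ⊔preds=[-4,6]  new=[-4,6]  old=[-3,6]  +wl: 1
  step 19. node 2  ⊔preds=[-4,5]  new=[-3,6]  old=[-2,6]  +wl: 0
  step 20. node 1  ⊔preds=[-4,6]  new=[-5,5]  old=[-4,5]  +wl: 2
  step 21. node 0  ⊔preds=[-5,6]  new=[-5,6]  old=[-4,6]  +wl: 1
  step 22. node 2  ⊔preds=[-5,5]  new=[-4,6]  old=[-3,6]  +wl: 0
  step 23. node 1  ⊔preds=[-5,6]  new=[-6,5]  old=[-5,5]  +wl: 2
  step 24. node 0  ⊔preds=[-6,6]  new=[-6,6]  old=[-5,6]  +wl: 1
  step 25. node 2  ⊔preds=[-6,5]  new=[-5,6]  old=[-4,6]  +wl: 0
  step 26. node 1  ⊔preds=[-6,6]  new=[-6,5]  stable
  step 27. node 0  ⊔preds=[-6,6]  new=[-6,6]  stable

Least fixpoint reached:
  node 0: [-6,6]
  node 1: [-6,5]
  node 2: [-5,6]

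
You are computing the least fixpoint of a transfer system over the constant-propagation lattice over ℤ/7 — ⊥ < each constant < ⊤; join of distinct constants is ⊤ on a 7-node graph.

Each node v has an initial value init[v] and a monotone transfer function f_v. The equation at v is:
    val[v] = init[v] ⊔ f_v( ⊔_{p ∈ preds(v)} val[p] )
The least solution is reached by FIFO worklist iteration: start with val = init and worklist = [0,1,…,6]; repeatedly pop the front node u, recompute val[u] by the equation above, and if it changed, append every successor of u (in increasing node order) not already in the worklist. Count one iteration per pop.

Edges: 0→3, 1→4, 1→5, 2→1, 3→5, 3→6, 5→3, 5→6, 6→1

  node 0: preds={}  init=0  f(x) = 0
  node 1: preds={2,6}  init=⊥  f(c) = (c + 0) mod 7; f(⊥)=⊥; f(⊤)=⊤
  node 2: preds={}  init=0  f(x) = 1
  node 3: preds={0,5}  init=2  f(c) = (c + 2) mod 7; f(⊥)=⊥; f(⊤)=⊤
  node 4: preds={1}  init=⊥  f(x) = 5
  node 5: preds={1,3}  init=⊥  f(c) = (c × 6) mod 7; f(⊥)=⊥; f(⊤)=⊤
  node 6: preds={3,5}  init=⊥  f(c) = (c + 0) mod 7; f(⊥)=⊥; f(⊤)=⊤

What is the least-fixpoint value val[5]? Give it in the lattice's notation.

Trace (12 dequeues):
  [1] u=0 | in ⊥ | out 0 | ==
  [2] u=1 | in 0 | out 0 | prev ⊥ | push {}
  [3] u=2 | in ⊥ | out ⊤ | prev 0 | push {1}
  [4] u=3 | in 0 | out 2 | ==
  [5] u=4 | in 0 | out 5 | prev ⊥ | push {}
  [6] u=5 | in ⊤ | out ⊤ | prev ⊥ | push {3}
  [7] u=6 | in ⊤ | out ⊤ | prev ⊥ | push {}
  [8] u=1 | in ⊤ | out ⊤ | prev 0 | push {4,5}
  [9] u=3 | in ⊤ | out ⊤ | prev 2 | push {6}
  [10] u=4 | in ⊤ | out 5 | ==
  [11] u=5 | in ⊤ | out ⊤ | ==
  [12] u=6 | in ⊤ | out ⊤ | ==

Converged values:
  [0] 0
  [1] ⊤
  [2] ⊤
  [3] ⊤
  [4] 5
  [5] ⊤
  [6] ⊤

⊤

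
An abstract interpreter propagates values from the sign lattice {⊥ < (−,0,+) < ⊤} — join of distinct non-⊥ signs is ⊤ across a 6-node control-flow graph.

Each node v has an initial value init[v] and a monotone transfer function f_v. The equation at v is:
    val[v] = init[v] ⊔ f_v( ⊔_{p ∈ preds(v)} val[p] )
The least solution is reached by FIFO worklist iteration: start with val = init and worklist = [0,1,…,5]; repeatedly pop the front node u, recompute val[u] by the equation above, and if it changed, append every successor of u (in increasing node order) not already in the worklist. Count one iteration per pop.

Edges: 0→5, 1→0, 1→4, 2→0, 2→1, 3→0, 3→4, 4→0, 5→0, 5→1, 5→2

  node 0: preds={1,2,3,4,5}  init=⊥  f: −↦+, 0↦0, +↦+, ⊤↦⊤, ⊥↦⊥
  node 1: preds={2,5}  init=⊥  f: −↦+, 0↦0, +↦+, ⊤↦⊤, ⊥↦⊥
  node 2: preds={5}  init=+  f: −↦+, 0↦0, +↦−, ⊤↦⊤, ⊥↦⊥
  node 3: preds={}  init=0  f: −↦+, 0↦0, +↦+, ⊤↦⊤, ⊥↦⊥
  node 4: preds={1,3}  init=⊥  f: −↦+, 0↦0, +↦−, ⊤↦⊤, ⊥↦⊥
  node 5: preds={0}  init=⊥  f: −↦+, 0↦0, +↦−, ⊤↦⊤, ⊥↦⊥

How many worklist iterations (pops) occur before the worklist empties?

12

Iteration log — 12 steps:
  step 1. node 0  ⊔preds=⊤  new=⊤  old=⊥  +wl: 
  step 2. node 1  ⊔preds=+  new=+  old=⊥  +wl: 0
  step 3. node 2  ⊔preds=⊥  new=+  stable
  step 4. node 3  ⊔preds=⊥  new=0  stable
  step 5. node 4  ⊔preds=⊤  new=⊤  old=⊥  +wl: 
  step 6. node 5  ⊔preds=⊤  new=⊤  old=⊥  +wl: 1,2
  step 7. node 0  ⊔preds=⊤  new=⊤  stable
  step 8. node 1  ⊔preds=⊤  new=⊤  old=+  +wl: 0,4
  step 9. node 2  ⊔preds=⊤  new=⊤  old=+  +wl: 1
  step 10. node 0  ⊔preds=⊤  new=⊤  stable
  step 11. node 4  ⊔preds=⊤  new=⊤  stable
  step 12. node 1  ⊔preds=⊤  new=⊤  stable

Least fixpoint reached:
  node 0: ⊤
  node 1: ⊤
  node 2: ⊤
  node 3: 0
  node 4: ⊤
  node 5: ⊤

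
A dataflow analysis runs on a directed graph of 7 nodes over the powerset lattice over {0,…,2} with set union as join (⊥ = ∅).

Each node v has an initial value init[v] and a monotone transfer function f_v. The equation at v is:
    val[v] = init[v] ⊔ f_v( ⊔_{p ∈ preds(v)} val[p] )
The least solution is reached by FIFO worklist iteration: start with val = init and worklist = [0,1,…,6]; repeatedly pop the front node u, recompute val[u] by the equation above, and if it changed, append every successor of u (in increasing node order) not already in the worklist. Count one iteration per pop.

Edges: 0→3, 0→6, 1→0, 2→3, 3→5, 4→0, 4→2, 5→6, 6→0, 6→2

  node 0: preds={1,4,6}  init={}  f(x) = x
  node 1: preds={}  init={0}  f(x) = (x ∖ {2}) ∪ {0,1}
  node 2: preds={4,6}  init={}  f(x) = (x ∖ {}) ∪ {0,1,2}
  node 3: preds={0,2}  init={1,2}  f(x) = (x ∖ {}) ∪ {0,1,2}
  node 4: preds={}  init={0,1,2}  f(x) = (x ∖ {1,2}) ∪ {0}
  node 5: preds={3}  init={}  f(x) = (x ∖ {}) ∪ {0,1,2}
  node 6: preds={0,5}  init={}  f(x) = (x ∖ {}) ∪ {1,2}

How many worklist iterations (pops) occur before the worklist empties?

Iteration log — 9 steps:
  step 1. node 0  ⊔preds={0,1,2}  new={0,1,2}  old={}  +wl: 
  step 2. node 1  ⊔preds={}  new={0,1}  old={0}  +wl: 0
  step 3. node 2  ⊔preds={0,1,2}  new={0,1,2}  old={}  +wl: 
  step 4. node 3  ⊔preds={0,1,2}  new={0,1,2}  old={1,2}  +wl: 
  step 5. node 4  ⊔preds={}  new={0,1,2}  stable
  step 6. node 5  ⊔preds={0,1,2}  new={0,1,2}  old={}  +wl: 
  step 7. node 6  ⊔preds={0,1,2}  new={0,1,2}  old={}  +wl: 2
  step 8. node 0  ⊔preds={0,1,2}  new={0,1,2}  stable
  step 9. node 2  ⊔preds={0,1,2}  new={0,1,2}  stable

Least fixpoint reached:
  node 0: {0,1,2}
  node 1: {0,1}
  node 2: {0,1,2}
  node 3: {0,1,2}
  node 4: {0,1,2}
  node 5: {0,1,2}
  node 6: {0,1,2}

9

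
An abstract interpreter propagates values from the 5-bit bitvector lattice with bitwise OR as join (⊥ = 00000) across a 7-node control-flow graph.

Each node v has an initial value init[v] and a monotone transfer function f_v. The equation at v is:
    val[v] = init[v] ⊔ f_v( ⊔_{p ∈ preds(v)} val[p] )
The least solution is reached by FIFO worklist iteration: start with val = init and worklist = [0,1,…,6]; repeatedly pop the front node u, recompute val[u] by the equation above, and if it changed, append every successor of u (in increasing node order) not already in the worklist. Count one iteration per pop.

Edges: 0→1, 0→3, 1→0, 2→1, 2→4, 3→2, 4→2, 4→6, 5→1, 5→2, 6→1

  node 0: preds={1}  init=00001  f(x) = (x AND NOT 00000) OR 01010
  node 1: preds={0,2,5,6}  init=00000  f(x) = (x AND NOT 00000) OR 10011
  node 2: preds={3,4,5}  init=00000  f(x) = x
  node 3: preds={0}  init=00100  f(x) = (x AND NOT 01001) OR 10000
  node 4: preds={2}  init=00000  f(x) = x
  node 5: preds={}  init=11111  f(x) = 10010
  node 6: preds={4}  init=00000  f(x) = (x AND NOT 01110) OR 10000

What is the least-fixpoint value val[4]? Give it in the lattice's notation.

Worklist (11 pops):
  #1 pop 0: in=00000 → 01011 (was 00001); enqueue []
  #2 pop 1: in=11111 → 11111 (was 00000); enqueue [0]
  #3 pop 2: in=11111 → 11111 (was 00000); enqueue [1]
  #4 pop 3: in=01011 → 10110 (was 00100); enqueue [2]
  #5 pop 4: in=11111 → 11111 (was 00000); enqueue []
  #6 pop 5: in=00000 → 11111 (no change)
  #7 pop 6: in=11111 → 10001 (was 00000); enqueue []
  #8 pop 0: in=11111 → 11111 (was 01011); enqueue [3]
  #9 pop 1: in=11111 → 11111 (no change)
  #10 pop 2: in=11111 → 11111 (no change)
  #11 pop 3: in=11111 → 10110 (no change)

Fixpoint:
  val[0] = 11111
  val[1] = 11111
  val[2] = 11111
  val[3] = 10110
  val[4] = 11111
  val[5] = 11111
  val[6] = 10001

11111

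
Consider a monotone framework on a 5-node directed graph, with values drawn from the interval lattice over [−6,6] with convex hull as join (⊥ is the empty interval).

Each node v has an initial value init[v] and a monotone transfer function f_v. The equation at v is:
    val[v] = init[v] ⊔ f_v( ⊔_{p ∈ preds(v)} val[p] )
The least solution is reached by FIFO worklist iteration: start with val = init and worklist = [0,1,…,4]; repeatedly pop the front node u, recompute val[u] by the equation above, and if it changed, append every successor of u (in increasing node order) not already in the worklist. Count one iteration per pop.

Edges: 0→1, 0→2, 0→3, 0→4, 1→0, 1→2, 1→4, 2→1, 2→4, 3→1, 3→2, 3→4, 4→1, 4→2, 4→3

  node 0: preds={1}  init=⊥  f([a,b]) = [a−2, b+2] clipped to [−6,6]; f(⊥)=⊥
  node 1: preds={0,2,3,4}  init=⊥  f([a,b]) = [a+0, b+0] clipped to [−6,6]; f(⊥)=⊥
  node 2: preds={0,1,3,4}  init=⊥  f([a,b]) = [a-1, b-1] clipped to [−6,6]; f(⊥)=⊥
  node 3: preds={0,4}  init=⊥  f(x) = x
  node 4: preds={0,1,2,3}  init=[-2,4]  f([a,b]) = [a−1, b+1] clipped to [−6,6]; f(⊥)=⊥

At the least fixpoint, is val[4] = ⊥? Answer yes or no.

no

Iteration log — 18 steps:
  step 1. node 0  ⊔preds=⊥  new=⊥  stable
  step 2. node 1  ⊔preds=[-2,4]  new=[-2,4]  old=⊥  +wl: 0
  step 3. node 2  ⊔preds=[-2,4]  new=[-3,3]  old=⊥  +wl: 1
  step 4. node 3  ⊔preds=[-2,4]  new=[-2,4]  old=⊥  +wl: 2
  step 5. node 4  ⊔preds=[-3,4]  new=[-4,5]  old=[-2,4]  +wl: 3
  step 6. node 0  ⊔preds=[-2,4]  new=[-4,6]  old=⊥  +wl: 4
  step 7. node 1  ⊔preds=[-4,6]  new=[-4,6]  old=[-2,4]  +wl: 0
  step 8. node 2  ⊔preds=[-4,6]  new=[-5,5]  old=[-3,3]  +wl: 1
  step 9. node 3  ⊔preds=[-4,6]  new=[-4,6]  old=[-2,4]  +wl: 2
  step 10. node 4  ⊔preds=[-5,6]  new=[-6,6]  old=[-4,5]  +wl: 3
  step 11. node 0  ⊔preds=[-4,6]  new=[-6,6]  old=[-4,6]  +wl: 4
  step 12. node 1  ⊔preds=[-6,6]  new=[-6,6]  old=[-4,6]  +wl: 0
  step 13. node 2  ⊔preds=[-6,6]  new=[-6,5]  old=[-5,5]  +wl: 1
  step 14. node 3  ⊔preds=[-6,6]  new=[-6,6]  old=[-4,6]  +wl: 2
  step 15. node 4  ⊔preds=[-6,6]  new=[-6,6]  stable
  step 16. node 0  ⊔preds=[-6,6]  new=[-6,6]  stable
  step 17. node 1  ⊔preds=[-6,6]  new=[-6,6]  stable
  step 18. node 2  ⊔preds=[-6,6]  new=[-6,5]  stable

Least fixpoint reached:
  node 0: [-6,6]
  node 1: [-6,6]
  node 2: [-6,5]
  node 3: [-6,6]
  node 4: [-6,6]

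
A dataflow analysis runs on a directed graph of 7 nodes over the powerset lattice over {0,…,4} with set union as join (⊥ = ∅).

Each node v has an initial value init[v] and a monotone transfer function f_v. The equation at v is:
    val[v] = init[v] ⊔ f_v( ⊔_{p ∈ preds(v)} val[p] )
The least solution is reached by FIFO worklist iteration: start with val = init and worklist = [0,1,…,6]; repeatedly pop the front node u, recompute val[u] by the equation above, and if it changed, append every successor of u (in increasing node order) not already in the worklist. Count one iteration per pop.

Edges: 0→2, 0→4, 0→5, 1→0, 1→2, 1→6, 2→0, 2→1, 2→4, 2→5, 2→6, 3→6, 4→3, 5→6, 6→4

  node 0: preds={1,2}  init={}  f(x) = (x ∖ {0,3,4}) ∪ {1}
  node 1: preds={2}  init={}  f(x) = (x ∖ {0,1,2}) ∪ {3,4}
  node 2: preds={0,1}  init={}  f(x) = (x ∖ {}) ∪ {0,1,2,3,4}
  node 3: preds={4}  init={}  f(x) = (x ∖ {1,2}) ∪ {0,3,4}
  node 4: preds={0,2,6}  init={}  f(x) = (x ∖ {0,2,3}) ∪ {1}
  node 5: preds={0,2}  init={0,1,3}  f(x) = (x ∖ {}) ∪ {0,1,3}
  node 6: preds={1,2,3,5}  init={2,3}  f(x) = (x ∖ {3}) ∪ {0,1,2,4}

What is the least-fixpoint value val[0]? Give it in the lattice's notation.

Worklist (13 pops):
  #1 pop 0: in={} → {1} (was {}); enqueue []
  #2 pop 1: in={} → {3,4} (was {}); enqueue [0]
  #3 pop 2: in={1,3,4} → {0,1,2,3,4} (was {}); enqueue [1]
  #4 pop 3: in={} → {0,3,4} (was {}); enqueue []
  #5 pop 4: in={0,1,2,3,4} → {1,4} (was {}); enqueue [3]
  #6 pop 5: in={0,1,2,3,4} → {0,1,2,3,4} (was {0,1,3}); enqueue []
  #7 pop 6: in={0,1,2,3,4} → {0,1,2,3,4} (was {2,3}); enqueue [4]
  #8 pop 0: in={0,1,2,3,4} → {1,2} (was {1}); enqueue [2,5]
  #9 pop 1: in={0,1,2,3,4} → {3,4} (no change)
  #10 pop 3: in={1,4} → {0,3,4} (no change)
  #11 pop 4: in={0,1,2,3,4} → {1,4} (no change)
  #12 pop 2: in={1,2,3,4} → {0,1,2,3,4} (no change)
  #13 pop 5: in={0,1,2,3,4} → {0,1,2,3,4} (no change)

Fixpoint:
  val[0] = {1,2}
  val[1] = {3,4}
  val[2] = {0,1,2,3,4}
  val[3] = {0,3,4}
  val[4] = {1,4}
  val[5] = {0,1,2,3,4}
  val[6] = {0,1,2,3,4}

{1,2}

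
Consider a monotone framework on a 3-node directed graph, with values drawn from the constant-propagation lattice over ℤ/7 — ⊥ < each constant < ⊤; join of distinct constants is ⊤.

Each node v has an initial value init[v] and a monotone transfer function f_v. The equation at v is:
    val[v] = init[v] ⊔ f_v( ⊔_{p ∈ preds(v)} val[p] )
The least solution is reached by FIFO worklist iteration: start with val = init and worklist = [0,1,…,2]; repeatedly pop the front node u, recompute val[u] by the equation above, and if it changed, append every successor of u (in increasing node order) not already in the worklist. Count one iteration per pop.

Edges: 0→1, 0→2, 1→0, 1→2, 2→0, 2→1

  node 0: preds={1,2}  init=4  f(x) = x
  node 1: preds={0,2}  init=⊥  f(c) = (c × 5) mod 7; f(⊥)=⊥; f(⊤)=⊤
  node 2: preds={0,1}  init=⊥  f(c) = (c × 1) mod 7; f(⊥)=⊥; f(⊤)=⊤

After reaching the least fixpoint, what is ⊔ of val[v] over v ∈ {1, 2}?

Worklist (7 pops):
  #1 pop 0: in=⊥ → 4 (no change)
  #2 pop 1: in=4 → 6 (was ⊥); enqueue [0]
  #3 pop 2: in=⊤ → ⊤ (was ⊥); enqueue [1]
  #4 pop 0: in=⊤ → ⊤ (was 4); enqueue [2]
  #5 pop 1: in=⊤ → ⊤ (was 6); enqueue [0]
  #6 pop 2: in=⊤ → ⊤ (no change)
  #7 pop 0: in=⊤ → ⊤ (no change)

Fixpoint:
  val[0] = ⊤
  val[1] = ⊤
  val[2] = ⊤

⊤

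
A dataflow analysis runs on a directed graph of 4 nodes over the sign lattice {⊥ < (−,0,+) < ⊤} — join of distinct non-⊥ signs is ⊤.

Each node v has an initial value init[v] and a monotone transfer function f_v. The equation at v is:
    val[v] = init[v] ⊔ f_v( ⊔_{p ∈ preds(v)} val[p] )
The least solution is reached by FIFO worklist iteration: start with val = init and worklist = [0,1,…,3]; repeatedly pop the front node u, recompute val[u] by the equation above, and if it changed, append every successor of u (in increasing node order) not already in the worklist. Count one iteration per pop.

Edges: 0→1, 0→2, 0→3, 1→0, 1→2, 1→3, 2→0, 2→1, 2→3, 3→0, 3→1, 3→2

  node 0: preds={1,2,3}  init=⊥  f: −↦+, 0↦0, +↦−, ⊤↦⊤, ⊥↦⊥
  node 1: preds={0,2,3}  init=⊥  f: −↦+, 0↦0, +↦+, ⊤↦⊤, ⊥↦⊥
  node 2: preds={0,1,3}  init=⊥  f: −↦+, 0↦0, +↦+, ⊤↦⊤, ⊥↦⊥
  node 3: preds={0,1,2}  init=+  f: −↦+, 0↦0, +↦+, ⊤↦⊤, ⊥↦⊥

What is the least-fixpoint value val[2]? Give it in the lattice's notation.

Trace (8 dequeues):
  [1] u=0 | in + | out − | prev ⊥ | push {}
  [2] u=1 | in ⊤ | out ⊤ | prev ⊥ | push {0}
  [3] u=2 | in ⊤ | out ⊤ | prev ⊥ | push {1}
  [4] u=3 | in ⊤ | out ⊤ | prev + | push {2}
  [5] u=0 | in ⊤ | out ⊤ | prev − | push {3}
  [6] u=1 | in ⊤ | out ⊤ | ==
  [7] u=2 | in ⊤ | out ⊤ | ==
  [8] u=3 | in ⊤ | out ⊤ | ==

Converged values:
  [0] ⊤
  [1] ⊤
  [2] ⊤
  [3] ⊤

⊤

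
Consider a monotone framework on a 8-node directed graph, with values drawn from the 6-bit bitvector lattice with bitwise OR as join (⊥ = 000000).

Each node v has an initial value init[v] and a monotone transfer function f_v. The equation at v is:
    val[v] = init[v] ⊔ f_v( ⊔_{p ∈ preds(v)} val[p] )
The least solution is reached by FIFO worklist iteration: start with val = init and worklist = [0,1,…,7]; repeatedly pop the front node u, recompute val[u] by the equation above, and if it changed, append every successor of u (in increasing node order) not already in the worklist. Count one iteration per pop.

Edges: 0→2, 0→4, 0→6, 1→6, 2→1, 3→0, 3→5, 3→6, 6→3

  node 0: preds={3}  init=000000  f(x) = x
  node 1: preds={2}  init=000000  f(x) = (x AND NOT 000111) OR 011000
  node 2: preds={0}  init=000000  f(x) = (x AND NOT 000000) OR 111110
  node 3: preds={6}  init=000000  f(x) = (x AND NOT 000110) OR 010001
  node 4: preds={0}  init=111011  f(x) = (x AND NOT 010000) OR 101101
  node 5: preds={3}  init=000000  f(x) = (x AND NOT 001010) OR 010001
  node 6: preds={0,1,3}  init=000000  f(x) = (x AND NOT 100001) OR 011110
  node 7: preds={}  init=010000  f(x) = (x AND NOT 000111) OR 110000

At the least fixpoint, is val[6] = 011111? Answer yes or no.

no

Worklist (20 pops):
  #1 pop 0: in=000000 → 000000 (no change)
  #2 pop 1: in=000000 → 011000 (was 000000); enqueue []
  #3 pop 2: in=000000 → 111110 (was 000000); enqueue [1]
  #4 pop 3: in=000000 → 010001 (was 000000); enqueue [0]
  #5 pop 4: in=000000 → 111111 (was 111011); enqueue []
  #6 pop 5: in=010001 → 010001 (was 000000); enqueue []
  #7 pop 6: in=011001 → 011110 (was 000000); enqueue [3]
  #8 pop 7: in=000000 → 110000 (was 010000); enqueue []
  #9 pop 1: in=111110 → 111000 (was 011000); enqueue [6]
  #10 pop 0: in=010001 → 010001 (was 000000); enqueue [2,4]
  #11 pop 3: in=011110 → 011001 (was 010001); enqueue [0,5]
  #12 pop 6: in=111001 → 011110 (no change)
  #13 pop 2: in=010001 → 111111 (was 111110); enqueue [1]
  #14 pop 4: in=010001 → 111111 (no change)
  #15 pop 0: in=011001 → 011001 (was 010001); enqueue [2,4,6]
  #16 pop 5: in=011001 → 010001 (no change)
  #17 pop 1: in=111111 → 111000 (no change)
  #18 pop 2: in=011001 → 111111 (no change)
  #19 pop 4: in=011001 → 111111 (no change)
  #20 pop 6: in=111001 → 011110 (no change)

Fixpoint:
  val[0] = 011001
  val[1] = 111000
  val[2] = 111111
  val[3] = 011001
  val[4] = 111111
  val[5] = 010001
  val[6] = 011110
  val[7] = 110000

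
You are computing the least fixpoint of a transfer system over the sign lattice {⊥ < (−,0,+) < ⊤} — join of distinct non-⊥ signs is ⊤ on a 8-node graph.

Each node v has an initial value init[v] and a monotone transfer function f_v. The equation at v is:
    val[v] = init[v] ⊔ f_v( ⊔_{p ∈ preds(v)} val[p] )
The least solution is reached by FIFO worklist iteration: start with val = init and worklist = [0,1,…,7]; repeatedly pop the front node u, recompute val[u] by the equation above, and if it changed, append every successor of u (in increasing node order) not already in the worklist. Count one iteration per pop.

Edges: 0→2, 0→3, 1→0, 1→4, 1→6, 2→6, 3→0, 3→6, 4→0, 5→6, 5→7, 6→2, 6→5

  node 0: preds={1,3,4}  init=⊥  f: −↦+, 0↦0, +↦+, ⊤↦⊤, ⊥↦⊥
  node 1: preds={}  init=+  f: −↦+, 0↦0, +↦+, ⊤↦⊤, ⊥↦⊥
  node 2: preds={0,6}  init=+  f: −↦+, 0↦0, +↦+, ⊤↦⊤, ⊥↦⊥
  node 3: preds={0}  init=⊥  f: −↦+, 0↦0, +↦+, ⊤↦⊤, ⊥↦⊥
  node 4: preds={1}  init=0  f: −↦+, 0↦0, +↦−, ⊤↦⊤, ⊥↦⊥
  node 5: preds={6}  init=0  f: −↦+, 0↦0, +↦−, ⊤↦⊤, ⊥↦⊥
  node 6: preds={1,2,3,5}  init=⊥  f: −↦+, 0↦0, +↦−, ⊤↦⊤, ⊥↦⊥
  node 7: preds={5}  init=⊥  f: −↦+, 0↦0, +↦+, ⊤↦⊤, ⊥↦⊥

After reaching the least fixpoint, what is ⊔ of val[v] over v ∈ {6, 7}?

⊤

Worklist (13 pops):
  #1 pop 0: in=⊤ → ⊤ (was ⊥); enqueue []
  #2 pop 1: in=⊥ → + (no change)
  #3 pop 2: in=⊤ → ⊤ (was +); enqueue []
  #4 pop 3: in=⊤ → ⊤ (was ⊥); enqueue [0]
  #5 pop 4: in=+ → ⊤ (was 0); enqueue []
  #6 pop 5: in=⊥ → 0 (no change)
  #7 pop 6: in=⊤ → ⊤ (was ⊥); enqueue [2,5]
  #8 pop 7: in=0 → 0 (was ⊥); enqueue []
  #9 pop 0: in=⊤ → ⊤ (no change)
  #10 pop 2: in=⊤ → ⊤ (no change)
  #11 pop 5: in=⊤ → ⊤ (was 0); enqueue [6,7]
  #12 pop 6: in=⊤ → ⊤ (no change)
  #13 pop 7: in=⊤ → ⊤ (was 0); enqueue []

Fixpoint:
  val[0] = ⊤
  val[1] = +
  val[2] = ⊤
  val[3] = ⊤
  val[4] = ⊤
  val[5] = ⊤
  val[6] = ⊤
  val[7] = ⊤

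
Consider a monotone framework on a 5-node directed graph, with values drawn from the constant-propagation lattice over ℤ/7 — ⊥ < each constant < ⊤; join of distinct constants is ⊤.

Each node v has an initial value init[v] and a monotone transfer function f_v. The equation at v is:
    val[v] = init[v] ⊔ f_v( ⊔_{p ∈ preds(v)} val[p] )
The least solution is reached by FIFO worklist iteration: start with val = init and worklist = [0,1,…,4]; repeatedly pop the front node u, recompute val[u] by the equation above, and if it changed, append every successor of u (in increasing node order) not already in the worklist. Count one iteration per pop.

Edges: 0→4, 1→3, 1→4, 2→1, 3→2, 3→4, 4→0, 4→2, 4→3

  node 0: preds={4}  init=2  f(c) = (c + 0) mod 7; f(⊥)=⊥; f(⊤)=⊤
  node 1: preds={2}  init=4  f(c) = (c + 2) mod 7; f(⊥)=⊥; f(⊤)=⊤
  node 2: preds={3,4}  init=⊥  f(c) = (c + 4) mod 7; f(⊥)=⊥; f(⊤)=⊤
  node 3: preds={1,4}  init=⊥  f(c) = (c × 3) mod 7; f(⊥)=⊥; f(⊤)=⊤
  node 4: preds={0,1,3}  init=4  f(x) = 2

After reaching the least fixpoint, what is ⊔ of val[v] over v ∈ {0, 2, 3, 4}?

Worklist (12 pops):
  #1 pop 0: in=4 → ⊤ (was 2); enqueue []
  #2 pop 1: in=⊥ → 4 (no change)
  #3 pop 2: in=4 → 1 (was ⊥); enqueue [1]
  #4 pop 3: in=4 → 5 (was ⊥); enqueue [2]
  #5 pop 4: in=⊤ → ⊤ (was 4); enqueue [0,3]
  #6 pop 1: in=1 → ⊤ (was 4); enqueue [4]
  #7 pop 2: in=⊤ → ⊤ (was 1); enqueue [1]
  #8 pop 0: in=⊤ → ⊤ (no change)
  #9 pop 3: in=⊤ → ⊤ (was 5); enqueue [2]
  #10 pop 4: in=⊤ → ⊤ (no change)
  #11 pop 1: in=⊤ → ⊤ (no change)
  #12 pop 2: in=⊤ → ⊤ (no change)

Fixpoint:
  val[0] = ⊤
  val[1] = ⊤
  val[2] = ⊤
  val[3] = ⊤
  val[4] = ⊤

⊤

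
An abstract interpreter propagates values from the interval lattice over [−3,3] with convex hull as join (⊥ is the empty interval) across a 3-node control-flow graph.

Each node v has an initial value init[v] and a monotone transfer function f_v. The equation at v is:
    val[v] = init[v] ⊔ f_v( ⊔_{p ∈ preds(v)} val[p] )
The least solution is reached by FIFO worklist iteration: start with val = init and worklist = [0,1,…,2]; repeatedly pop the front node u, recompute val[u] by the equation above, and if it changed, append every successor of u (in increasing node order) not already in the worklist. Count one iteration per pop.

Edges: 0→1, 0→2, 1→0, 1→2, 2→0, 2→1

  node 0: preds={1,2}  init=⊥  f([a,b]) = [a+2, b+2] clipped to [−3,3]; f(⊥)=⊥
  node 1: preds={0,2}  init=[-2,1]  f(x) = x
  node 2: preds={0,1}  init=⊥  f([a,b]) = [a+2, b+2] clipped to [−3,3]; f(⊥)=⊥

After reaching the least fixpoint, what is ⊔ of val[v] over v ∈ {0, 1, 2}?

[-2,3]

Trace (5 dequeues):
  [1] u=0 | in [-2,1] | out [0,3] | prev ⊥ | push {}
  [2] u=1 | in [0,3] | out [-2,3] | prev [-2,1] | push {0}
  [3] u=2 | in [-2,3] | out [0,3] | prev ⊥ | push {1}
  [4] u=0 | in [-2,3] | out [0,3] | ==
  [5] u=1 | in [0,3] | out [-2,3] | ==

Converged values:
  [0] [0,3]
  [1] [-2,3]
  [2] [0,3]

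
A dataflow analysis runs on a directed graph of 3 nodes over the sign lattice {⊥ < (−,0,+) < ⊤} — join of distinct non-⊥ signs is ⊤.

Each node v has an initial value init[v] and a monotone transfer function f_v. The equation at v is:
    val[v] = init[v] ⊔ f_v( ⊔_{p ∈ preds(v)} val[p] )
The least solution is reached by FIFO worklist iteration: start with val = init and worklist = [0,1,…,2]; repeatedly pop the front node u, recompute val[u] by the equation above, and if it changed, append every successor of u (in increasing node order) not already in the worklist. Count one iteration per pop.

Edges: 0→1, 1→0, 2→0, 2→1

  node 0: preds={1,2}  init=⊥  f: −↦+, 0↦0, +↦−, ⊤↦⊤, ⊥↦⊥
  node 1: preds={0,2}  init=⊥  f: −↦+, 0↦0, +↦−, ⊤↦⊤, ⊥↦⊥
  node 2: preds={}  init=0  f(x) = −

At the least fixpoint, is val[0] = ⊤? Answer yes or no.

yes

Trace (6 dequeues):
  [1] u=0 | in 0 | out 0 | prev ⊥ | push {}
  [2] u=1 | in 0 | out 0 | prev ⊥ | push {0}
  [3] u=2 | in ⊥ | out ⊤ | prev 0 | push {1}
  [4] u=0 | in ⊤ | out ⊤ | prev 0 | push {}
  [5] u=1 | in ⊤ | out ⊤ | prev 0 | push {0}
  [6] u=0 | in ⊤ | out ⊤ | ==

Converged values:
  [0] ⊤
  [1] ⊤
  [2] ⊤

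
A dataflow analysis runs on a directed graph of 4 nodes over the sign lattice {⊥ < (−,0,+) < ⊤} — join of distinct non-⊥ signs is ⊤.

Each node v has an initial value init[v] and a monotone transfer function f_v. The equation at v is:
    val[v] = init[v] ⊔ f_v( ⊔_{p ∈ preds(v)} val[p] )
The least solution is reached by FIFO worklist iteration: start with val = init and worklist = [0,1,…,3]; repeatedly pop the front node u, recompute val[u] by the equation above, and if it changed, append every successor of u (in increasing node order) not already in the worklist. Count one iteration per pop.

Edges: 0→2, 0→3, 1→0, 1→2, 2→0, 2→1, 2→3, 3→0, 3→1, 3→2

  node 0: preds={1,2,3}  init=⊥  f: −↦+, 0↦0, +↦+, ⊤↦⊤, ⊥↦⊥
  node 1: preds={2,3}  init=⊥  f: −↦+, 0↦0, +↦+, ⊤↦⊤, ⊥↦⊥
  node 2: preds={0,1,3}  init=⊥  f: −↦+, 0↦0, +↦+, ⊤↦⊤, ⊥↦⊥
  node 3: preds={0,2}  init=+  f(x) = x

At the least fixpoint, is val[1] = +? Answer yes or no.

yes

Iteration log — 6 steps:
  step 1. node 0  ⊔preds=+  new=+  old=⊥  +wl: 
  step 2. node 1  ⊔preds=+  new=+  old=⊥  +wl: 0
  step 3. node 2  ⊔preds=+  new=+  old=⊥  +wl: 1
  step 4. node 3  ⊔preds=+  new=+  stable
  step 5. node 0  ⊔preds=+  new=+  stable
  step 6. node 1  ⊔preds=+  new=+  stable

Least fixpoint reached:
  node 0: +
  node 1: +
  node 2: +
  node 3: +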